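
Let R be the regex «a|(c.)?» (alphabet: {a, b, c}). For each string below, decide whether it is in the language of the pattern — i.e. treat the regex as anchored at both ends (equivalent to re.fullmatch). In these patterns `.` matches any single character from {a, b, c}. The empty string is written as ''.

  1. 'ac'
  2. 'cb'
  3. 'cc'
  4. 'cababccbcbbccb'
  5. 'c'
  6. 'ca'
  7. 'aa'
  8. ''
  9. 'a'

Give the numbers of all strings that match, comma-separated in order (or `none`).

2, 3, 6, 8, 9

1. 'ac' → no match
2. 'cb' → match
3. 'cc' → match
4 → no match
5. 'c' → no match
6. 'ca' → match
7. 'aa' → no match
8. '' → match
9. 'a' → match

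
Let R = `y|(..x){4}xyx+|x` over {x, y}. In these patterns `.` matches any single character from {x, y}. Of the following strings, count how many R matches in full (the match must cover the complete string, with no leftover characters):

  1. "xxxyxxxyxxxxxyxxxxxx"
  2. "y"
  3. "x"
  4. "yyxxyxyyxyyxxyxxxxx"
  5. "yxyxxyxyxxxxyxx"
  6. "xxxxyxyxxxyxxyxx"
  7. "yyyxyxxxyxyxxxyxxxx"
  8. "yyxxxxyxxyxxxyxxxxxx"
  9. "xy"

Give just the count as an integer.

1 → match
2. "y" → match
3. "x" → match
4 → match
5 → no match
6 → match
7 → no match
8 → match
9. "xy" → no match
Total matched: 6

6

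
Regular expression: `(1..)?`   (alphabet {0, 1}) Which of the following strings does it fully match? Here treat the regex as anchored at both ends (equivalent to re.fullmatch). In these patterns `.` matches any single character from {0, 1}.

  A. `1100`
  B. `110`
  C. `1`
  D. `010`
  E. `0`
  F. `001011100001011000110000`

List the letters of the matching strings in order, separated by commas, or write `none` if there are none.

B

A → no match
B → match
C → no match
D → no match
E → no match
F → no match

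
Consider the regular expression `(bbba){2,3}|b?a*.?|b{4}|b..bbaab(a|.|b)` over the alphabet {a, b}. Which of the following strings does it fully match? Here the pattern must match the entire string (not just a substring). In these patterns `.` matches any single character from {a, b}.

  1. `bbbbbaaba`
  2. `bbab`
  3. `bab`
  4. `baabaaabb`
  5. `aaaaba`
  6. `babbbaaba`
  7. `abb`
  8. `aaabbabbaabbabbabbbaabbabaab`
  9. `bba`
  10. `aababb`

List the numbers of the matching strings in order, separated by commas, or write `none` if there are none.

1 → match
2 → no match
3 → match
4 → no match
5 → no match
6 → match
7 → no match
8 → no match
9 → no match
10 → no match

1, 3, 6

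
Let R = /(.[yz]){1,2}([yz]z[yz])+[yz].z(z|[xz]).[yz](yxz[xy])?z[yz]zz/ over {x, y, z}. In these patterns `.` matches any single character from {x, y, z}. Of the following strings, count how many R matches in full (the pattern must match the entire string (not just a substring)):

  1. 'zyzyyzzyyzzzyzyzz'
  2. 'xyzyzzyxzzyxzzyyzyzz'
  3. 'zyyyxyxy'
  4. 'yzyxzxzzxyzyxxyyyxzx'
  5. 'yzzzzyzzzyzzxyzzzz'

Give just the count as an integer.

2

1 → match
2 → no match
3 → no match — must end with 'zz'
4 → no match — must end with 'zz'
5 → match
Total matched: 2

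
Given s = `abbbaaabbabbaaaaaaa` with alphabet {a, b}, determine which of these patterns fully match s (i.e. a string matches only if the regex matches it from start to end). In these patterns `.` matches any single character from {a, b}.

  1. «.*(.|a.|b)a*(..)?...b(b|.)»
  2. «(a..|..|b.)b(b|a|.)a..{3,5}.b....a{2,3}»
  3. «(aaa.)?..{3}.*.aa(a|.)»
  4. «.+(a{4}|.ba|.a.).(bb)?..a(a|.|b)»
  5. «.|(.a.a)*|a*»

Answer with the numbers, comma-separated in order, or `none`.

1 → no match
2 → match
3 → match
4 → match
5 → no match

2, 3, 4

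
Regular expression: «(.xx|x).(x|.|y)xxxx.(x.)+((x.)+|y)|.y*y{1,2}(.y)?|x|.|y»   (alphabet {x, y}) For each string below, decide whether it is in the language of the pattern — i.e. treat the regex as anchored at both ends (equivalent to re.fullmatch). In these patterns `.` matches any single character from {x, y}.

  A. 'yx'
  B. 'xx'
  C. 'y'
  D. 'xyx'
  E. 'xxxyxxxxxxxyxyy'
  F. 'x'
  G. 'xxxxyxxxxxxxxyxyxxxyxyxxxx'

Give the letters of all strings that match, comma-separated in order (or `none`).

C, E, F, G

A → no match
B → no match
C → match
D → no match
E → match
F → match
G → match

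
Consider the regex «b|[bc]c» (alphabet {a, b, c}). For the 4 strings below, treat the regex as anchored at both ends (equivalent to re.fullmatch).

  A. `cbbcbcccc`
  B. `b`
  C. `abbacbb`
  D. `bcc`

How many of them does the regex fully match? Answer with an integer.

A → no match
B → match
C → no match
D → no match
Total matched: 1

1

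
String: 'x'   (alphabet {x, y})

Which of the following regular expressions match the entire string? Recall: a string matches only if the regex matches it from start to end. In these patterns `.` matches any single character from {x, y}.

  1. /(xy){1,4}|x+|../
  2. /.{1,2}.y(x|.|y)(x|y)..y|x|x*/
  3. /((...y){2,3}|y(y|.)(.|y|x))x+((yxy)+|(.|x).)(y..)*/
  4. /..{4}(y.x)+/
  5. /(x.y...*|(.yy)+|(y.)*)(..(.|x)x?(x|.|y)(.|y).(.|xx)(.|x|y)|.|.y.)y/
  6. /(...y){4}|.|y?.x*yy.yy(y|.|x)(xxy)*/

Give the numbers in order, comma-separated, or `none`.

1, 2, 6

1 → match
2 → match
3 → no match
4 → no match
5 → no match — must end with 'y'
6 → match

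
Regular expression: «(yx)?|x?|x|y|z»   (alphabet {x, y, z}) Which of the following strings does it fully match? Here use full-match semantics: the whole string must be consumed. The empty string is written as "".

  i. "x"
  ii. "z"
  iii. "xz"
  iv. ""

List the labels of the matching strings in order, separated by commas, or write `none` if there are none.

i. "x" → match
ii. "z" → match
iii. "xz" → no match
iv. "" → match

i, ii, iv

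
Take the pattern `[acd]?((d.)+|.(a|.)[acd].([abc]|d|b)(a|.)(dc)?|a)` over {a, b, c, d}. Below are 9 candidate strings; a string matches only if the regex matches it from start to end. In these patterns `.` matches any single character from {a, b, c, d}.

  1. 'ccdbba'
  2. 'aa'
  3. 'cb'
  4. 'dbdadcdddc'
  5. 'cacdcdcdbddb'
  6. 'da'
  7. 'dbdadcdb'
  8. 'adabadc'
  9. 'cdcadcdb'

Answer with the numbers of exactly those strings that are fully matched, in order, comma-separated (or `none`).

1, 2, 4, 6, 7

1 → match
2 → match
3 → no match
4 → match
5 → no match
6 → match
7 → match
8 → no match
9 → no match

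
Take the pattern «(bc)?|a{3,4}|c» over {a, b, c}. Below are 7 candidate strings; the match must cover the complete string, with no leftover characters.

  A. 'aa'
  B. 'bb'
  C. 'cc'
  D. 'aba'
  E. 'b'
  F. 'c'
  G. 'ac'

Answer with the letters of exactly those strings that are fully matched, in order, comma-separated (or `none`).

A → no match
B → no match
C → no match
D → no match
E → no match
F → match
G → no match

F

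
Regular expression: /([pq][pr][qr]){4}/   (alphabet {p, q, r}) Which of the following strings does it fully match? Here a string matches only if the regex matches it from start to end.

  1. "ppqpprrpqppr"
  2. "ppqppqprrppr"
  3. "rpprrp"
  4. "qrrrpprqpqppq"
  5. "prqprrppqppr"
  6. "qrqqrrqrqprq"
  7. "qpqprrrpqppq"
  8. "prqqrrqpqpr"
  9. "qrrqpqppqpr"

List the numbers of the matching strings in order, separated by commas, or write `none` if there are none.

1. "ppqpprrpqppr" → no match
2. "ppqppqprrppr" → match
3. "rpprrp" → no match
4 → no match
5. "prqprrppqppr" → match
6. "qrqqrrqrqprq" → match
7. "qpqprrrpqppq" → no match
8. "prqqrrqpqpr" → no match
9. "qrrqpqppqpr" → no match

2, 5, 6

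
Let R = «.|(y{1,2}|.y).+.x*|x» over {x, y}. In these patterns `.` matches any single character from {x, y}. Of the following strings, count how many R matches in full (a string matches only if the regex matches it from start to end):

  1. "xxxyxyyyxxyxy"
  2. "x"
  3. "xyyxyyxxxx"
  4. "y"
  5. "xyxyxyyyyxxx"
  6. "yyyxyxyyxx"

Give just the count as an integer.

1 → no match
2 → match
3 → match
4 → match
5 → match
6 → match
Total matched: 5

5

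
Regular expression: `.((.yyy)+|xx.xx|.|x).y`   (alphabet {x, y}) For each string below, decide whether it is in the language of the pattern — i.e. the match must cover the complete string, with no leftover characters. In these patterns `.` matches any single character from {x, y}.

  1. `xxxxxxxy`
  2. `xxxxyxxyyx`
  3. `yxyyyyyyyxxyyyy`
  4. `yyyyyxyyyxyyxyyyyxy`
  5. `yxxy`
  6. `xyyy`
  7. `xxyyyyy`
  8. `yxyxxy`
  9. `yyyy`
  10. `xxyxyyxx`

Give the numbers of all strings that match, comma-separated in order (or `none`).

1 → match
2 → no match — must end with `y`
3 → no match
4 → no match
5 → match
6 → match
7 → match
8 → no match
9 → match
10 → no match — must end with `y`

1, 5, 6, 7, 9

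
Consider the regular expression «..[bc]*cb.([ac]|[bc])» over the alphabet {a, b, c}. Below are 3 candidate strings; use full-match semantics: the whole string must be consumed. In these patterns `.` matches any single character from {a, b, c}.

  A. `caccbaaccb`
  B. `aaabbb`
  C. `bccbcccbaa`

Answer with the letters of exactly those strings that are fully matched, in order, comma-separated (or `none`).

A → no match
B → no match
C → match

C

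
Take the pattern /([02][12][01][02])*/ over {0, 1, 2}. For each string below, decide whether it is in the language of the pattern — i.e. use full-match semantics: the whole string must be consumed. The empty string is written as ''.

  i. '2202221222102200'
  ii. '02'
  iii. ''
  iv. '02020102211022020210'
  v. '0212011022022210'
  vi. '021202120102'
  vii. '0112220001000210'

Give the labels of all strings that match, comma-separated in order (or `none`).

i → match
ii → no match
iii → match
iv → match
v → match
vi → match
vii → match

i, iii, iv, v, vi, vii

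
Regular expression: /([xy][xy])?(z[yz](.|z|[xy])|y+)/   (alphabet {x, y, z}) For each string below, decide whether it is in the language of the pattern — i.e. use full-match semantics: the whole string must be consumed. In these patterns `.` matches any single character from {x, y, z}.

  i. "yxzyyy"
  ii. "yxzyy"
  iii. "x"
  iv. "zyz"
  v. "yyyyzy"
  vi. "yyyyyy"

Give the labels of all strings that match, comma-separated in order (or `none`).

ii, iv, vi

i. "yxzyyy" → no match
ii. "yxzyy" → match
iii. "x" → no match
iv. "zyz" → match
v. "yyyyzy" → no match
vi. "yyyyyy" → match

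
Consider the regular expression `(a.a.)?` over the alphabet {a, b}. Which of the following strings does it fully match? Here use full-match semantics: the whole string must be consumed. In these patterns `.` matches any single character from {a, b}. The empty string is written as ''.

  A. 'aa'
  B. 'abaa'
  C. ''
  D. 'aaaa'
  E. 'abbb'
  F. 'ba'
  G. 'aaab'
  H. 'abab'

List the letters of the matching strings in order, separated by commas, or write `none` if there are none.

A → no match
B → match
C → match
D → match
E → no match
F → no match
G → match
H → match

B, C, D, G, H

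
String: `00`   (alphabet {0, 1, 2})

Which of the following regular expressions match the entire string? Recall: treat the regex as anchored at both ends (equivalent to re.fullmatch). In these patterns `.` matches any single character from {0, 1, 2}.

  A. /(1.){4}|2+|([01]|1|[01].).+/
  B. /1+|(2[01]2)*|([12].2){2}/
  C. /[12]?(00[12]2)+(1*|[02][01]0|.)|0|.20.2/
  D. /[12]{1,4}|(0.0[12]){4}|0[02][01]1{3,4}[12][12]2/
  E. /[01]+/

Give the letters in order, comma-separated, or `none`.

A, E

A → match
B → no match
C → no match
D → no match
E → match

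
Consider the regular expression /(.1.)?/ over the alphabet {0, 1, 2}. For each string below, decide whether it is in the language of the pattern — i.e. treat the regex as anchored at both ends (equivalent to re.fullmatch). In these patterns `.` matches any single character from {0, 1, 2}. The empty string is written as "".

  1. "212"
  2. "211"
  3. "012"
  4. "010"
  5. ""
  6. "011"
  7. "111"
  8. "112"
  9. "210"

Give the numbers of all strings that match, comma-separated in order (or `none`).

1, 2, 3, 4, 5, 6, 7, 8, 9

1. "212" → match
2. "211" → match
3. "012" → match
4. "010" → match
5. "" → match
6. "011" → match
7. "111" → match
8. "112" → match
9. "210" → match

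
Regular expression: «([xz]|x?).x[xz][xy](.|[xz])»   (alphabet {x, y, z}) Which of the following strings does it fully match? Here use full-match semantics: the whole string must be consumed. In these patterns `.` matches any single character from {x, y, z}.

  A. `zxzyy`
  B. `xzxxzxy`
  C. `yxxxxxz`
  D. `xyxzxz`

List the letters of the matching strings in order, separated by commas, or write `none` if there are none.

A → match
B → no match
C → no match
D → match

A, D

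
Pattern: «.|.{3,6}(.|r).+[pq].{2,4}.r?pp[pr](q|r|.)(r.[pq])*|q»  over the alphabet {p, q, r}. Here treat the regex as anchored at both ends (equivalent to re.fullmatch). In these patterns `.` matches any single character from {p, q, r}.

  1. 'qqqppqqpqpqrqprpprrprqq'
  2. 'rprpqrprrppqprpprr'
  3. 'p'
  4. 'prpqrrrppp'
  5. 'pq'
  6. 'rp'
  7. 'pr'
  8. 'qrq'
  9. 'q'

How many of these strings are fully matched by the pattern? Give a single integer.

1 → no match
2 → match
3 → match
4 → no match
5 → no match
6 → no match
7 → no match
8 → no match
9 → match
Total matched: 3

3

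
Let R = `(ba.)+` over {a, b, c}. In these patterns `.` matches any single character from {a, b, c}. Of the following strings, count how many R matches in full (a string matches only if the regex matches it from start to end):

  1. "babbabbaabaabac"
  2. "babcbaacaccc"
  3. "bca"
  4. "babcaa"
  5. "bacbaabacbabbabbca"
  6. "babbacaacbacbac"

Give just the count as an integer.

1 → match
2. "babcbaacaccc" → no match
3. "bca" → no match — must start with "ba"
4. "babcaa" → no match
5 → no match
6 → no match
Total matched: 1

1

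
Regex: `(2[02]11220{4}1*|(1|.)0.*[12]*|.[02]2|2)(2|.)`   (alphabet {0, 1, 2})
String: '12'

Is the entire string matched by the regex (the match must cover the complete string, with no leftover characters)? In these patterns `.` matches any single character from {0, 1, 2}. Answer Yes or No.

No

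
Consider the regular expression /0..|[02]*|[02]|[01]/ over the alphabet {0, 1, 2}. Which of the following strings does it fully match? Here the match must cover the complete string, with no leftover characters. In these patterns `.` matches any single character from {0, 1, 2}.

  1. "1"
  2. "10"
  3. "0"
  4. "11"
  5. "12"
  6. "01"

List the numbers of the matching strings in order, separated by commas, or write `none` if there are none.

1 → match
2 → no match
3 → match
4 → no match
5 → no match
6 → no match

1, 3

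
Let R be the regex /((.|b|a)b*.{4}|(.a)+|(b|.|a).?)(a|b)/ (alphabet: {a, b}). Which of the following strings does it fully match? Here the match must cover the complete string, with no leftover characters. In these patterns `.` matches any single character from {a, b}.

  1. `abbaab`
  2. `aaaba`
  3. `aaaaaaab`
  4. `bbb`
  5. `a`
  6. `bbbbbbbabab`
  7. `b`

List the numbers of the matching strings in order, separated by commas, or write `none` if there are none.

1, 4, 6

1 → match
2 → no match
3 → no match
4 → match
5 → no match
6 → match
7 → no match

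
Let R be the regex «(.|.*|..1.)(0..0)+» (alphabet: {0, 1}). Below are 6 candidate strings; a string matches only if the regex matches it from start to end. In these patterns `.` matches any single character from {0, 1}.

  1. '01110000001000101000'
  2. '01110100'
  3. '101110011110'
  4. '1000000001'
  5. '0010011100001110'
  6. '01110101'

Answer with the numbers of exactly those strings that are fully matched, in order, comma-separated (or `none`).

2

1 → no match
2 → match
3 → no match
4 → no match — must end with '0'
5 → no match
6 → no match — must end with '0'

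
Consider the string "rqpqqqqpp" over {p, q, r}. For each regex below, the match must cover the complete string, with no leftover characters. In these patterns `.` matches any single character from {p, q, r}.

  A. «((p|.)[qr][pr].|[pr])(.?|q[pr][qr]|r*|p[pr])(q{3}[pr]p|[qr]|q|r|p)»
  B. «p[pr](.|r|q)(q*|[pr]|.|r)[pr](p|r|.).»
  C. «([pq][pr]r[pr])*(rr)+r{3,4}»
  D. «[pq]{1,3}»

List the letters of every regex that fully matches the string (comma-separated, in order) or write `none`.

A

A → match
B → no match — must start with "p"
C → no match — must end with "r"
D → no match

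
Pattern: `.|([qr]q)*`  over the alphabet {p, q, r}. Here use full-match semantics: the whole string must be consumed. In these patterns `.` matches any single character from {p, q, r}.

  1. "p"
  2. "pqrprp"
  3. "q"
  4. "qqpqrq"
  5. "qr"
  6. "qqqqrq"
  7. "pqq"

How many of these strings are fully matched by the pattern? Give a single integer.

1 → match
2 → no match
3 → match
4 → no match
5 → no match
6 → match
7 → no match
Total matched: 3

3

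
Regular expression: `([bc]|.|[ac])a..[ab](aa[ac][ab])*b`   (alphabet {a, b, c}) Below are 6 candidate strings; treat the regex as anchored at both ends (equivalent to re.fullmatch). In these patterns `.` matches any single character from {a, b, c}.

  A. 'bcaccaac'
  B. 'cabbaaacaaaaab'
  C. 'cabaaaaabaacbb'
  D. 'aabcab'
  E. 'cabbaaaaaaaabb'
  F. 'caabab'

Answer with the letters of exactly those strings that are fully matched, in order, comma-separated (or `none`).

B, C, D, E, F

A → no match — must end with 'b'
B → match
C → match
D → match
E → match
F → match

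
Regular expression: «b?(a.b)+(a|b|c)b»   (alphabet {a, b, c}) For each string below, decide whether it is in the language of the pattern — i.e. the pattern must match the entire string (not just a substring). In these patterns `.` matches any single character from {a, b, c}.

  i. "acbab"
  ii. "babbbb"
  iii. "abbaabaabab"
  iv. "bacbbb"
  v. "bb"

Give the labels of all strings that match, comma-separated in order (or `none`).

i. "acbab" → match
ii. "babbbb" → match
iii. "abbaabaabab" → match
iv. "bacbbb" → match
v. "bb" → no match

i, ii, iii, iv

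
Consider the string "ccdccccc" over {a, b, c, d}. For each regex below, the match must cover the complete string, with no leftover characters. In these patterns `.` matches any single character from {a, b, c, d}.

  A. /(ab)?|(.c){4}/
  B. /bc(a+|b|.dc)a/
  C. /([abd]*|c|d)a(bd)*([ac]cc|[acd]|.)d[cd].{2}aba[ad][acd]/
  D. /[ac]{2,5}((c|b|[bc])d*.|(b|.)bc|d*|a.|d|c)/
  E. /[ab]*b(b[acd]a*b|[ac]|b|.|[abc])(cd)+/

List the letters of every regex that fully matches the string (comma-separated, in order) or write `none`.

A

A → match
B → no match — must start with "bc"
C → no match
D → no match
E → no match — must end with "cd"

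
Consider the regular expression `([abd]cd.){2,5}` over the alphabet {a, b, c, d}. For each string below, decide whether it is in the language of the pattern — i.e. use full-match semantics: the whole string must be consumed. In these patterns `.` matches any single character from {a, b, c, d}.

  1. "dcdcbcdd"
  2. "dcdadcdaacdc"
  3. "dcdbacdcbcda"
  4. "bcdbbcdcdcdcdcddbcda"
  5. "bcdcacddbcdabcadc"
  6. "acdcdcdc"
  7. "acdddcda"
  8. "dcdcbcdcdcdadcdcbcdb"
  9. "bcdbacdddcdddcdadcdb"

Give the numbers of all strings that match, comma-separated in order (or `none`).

1 → match
2 → match
3 → match
4 → match
5 → no match
6 → match
7 → match
8 → match
9 → match

1, 2, 3, 4, 6, 7, 8, 9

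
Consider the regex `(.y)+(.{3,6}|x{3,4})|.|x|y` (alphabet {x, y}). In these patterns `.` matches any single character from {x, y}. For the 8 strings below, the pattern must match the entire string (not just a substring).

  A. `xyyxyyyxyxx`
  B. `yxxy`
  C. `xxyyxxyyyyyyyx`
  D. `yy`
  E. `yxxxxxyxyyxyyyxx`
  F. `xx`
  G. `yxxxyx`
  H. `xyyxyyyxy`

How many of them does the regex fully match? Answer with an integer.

0

A. `xyyxyyyxyxx` → no match
B. `yxxy` → no match
C → no match
D. `yy` → no match
E → no match
F. `xx` → no match
G. `yxxxyx` → no match
H. `xyyxyyyxy` → no match
Total matched: 0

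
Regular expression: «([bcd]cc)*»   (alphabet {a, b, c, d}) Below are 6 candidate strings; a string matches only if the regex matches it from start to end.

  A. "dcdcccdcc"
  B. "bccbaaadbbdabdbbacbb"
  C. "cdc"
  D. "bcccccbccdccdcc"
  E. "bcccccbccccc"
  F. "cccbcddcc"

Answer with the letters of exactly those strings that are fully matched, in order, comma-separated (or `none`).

A → no match
B → no match
C → no match
D → match
E → match
F → no match

D, E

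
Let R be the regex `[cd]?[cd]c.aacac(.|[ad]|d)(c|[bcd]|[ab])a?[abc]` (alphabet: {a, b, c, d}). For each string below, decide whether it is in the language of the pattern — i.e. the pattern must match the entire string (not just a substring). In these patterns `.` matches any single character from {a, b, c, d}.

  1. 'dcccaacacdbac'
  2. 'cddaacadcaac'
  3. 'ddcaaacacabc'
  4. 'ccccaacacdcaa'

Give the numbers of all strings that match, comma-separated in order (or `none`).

1 → match
2. 'cddaacadcaac' → no match
3. 'ddcaaacacabc' → match
4 → match

1, 3, 4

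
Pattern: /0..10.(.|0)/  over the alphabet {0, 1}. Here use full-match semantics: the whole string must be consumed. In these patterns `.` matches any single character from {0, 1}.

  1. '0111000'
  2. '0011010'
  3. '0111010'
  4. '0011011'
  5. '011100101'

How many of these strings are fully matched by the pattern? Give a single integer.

1 → match
2 → match
3 → match
4 → match
5 → no match
Total matched: 4

4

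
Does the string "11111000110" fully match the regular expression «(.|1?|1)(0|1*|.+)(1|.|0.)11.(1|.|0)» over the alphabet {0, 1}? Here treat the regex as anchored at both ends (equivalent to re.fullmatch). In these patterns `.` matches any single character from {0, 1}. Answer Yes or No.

No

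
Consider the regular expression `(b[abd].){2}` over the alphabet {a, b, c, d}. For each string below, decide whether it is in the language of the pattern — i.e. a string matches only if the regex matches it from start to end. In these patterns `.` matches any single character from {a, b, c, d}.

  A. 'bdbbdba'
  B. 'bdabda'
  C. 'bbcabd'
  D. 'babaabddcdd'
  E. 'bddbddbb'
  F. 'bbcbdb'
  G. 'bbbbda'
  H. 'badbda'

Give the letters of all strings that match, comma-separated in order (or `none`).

A → no match
B → match
C → no match
D → no match
E → no match
F → match
G → match
H → match

B, F, G, H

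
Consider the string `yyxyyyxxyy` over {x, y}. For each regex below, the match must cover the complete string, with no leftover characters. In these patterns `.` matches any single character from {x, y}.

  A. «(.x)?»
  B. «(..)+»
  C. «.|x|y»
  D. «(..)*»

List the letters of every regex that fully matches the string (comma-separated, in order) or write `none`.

B, D

A → no match
B → match
C → no match
D → match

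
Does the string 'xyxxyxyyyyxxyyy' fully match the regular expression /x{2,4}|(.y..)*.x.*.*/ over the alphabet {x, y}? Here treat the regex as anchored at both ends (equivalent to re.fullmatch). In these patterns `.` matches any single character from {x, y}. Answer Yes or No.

Yes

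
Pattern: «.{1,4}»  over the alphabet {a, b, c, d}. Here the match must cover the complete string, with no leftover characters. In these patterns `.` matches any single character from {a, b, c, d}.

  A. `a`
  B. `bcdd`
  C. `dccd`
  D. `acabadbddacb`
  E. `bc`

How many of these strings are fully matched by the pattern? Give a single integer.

4

A. `a` → match
B. `bcdd` → match
C. `dccd` → match
D. `acabadbddacb` → no match
E. `bc` → match
Total matched: 4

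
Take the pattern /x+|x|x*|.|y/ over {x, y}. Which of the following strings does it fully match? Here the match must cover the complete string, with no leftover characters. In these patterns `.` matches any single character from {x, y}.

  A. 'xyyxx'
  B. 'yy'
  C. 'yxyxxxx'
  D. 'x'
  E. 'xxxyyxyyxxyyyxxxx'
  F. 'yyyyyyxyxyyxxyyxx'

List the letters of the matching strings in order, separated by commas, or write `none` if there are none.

A. 'xyyxx' → no match
B. 'yy' → no match
C. 'yxyxxxx' → no match
D. 'x' → match
E → no match
F → no match

D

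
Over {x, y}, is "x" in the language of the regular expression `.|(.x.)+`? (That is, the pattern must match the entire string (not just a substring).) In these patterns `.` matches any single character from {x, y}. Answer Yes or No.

Yes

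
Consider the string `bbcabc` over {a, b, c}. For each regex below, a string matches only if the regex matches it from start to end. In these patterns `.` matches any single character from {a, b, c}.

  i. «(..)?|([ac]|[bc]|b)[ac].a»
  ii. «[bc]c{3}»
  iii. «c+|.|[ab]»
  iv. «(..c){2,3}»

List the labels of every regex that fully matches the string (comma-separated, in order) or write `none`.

i → no match
ii → no match
iii → no match
iv → match

iv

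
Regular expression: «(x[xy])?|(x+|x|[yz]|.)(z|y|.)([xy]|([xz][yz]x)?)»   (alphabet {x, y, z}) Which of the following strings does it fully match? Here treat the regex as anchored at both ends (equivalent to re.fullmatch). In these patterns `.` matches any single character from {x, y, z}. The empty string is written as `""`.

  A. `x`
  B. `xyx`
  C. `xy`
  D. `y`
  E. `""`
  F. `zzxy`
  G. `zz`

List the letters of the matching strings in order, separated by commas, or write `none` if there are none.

B, C, E, G

A → no match
B → match
C → match
D → no match
E → match
F → no match
G → match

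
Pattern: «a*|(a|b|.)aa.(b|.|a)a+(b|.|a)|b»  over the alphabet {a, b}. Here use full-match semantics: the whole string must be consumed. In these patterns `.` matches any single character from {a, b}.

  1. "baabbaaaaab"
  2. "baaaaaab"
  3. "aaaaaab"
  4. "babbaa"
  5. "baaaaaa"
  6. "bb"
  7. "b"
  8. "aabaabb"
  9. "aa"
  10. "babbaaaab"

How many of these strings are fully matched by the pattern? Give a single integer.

6

1 → match
2 → match
3 → match
4 → no match
5 → match
6 → no match
7 → match
8 → no match
9 → match
10 → no match
Total matched: 6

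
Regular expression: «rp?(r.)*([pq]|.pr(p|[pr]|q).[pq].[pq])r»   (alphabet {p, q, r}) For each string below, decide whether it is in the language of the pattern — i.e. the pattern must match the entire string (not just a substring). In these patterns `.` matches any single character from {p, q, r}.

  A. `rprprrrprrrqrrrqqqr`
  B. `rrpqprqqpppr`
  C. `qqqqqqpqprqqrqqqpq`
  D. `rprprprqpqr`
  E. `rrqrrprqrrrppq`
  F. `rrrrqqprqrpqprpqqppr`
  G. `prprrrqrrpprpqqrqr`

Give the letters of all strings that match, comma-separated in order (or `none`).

A → no match
B → match
C → no match — must start with `r`
D → match
E → no match — must end with `r`
F → no match
G → no match — must start with `r`

B, D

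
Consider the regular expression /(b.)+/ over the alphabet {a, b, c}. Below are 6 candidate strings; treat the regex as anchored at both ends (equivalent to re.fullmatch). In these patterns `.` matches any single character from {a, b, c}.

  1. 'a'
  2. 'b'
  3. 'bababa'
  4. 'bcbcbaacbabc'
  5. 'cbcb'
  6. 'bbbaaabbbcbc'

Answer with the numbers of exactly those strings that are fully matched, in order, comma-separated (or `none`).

1. 'a' → no match — must start with 'b'
2. 'b' → no match
3. 'bababa' → match
4. 'bcbcbaacbabc' → no match
5. 'cbcb' → no match — must start with 'b'
6. 'bbbaaabbbcbc' → no match

3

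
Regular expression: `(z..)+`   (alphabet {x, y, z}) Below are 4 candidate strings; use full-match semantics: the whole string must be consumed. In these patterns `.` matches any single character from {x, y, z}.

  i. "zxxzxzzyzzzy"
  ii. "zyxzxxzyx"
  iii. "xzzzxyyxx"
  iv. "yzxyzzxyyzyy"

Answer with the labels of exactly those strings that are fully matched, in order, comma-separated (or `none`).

i → match
ii → match
iii → no match — must start with "z"
iv → no match — must start with "z"

i, ii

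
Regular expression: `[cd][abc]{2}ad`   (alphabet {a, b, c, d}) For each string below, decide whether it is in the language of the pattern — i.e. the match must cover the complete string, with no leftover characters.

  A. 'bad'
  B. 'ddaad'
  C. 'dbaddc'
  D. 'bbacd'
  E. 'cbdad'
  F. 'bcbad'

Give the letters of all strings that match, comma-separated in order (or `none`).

none

A. 'bad' → no match
B. 'ddaad' → no match
C. 'dbaddc' → no match — must end with 'ad'
D. 'bbacd' → no match — must end with 'ad'
E. 'cbdad' → no match
F. 'bcbad' → no match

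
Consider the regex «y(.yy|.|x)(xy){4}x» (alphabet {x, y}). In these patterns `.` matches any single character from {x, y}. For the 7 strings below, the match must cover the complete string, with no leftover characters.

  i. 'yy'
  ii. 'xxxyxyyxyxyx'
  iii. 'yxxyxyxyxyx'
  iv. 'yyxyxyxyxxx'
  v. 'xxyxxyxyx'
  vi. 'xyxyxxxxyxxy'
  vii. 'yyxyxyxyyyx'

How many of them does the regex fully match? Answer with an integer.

1

i → no match — must end with 'xyx'
ii → no match — must start with 'y'
iii → match
iv → no match — must end with 'xyx'
v → no match — must start with 'y'
vi → no match — must start with 'y'
vii → no match — must end with 'xyx'
Total matched: 1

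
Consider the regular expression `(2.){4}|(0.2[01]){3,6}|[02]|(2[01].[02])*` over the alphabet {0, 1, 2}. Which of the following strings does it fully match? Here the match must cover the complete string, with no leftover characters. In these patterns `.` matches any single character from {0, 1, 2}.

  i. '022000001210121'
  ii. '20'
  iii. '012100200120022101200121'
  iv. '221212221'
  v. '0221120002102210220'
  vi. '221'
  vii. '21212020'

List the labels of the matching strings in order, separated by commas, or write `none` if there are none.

i → no match
ii → no match
iii → match
iv → no match
v → no match
vi → no match
vii → match

iii, vii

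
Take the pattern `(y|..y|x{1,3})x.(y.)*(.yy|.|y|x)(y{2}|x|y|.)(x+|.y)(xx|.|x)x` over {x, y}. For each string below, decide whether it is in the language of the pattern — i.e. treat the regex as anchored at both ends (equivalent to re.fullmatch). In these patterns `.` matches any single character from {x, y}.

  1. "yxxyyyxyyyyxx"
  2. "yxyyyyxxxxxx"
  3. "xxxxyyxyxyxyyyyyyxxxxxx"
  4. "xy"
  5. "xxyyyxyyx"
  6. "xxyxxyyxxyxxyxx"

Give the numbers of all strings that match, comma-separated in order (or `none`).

1 → match
2. "yxyyyyxxxxxx" → match
3 → match
4. "xy" → no match — must end with "x"
5. "xxyyyxyyx" → match
6 → no match

1, 2, 3, 5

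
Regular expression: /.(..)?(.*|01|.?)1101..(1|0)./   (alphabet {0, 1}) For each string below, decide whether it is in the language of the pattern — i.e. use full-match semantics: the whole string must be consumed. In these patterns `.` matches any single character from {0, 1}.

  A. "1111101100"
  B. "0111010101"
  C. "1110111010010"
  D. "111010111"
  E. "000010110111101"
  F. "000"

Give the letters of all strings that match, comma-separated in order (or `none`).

B, C, D

A → no match
B → match
C → match
D → match
E → no match
F → no match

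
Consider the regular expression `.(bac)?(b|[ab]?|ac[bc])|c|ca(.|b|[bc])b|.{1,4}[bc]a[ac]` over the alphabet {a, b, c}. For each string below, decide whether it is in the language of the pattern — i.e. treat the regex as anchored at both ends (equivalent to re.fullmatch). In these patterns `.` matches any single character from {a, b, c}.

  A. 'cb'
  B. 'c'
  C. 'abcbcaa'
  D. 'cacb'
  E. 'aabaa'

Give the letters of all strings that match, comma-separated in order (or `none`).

A, B, C, D, E

A → match
B → match
C → match
D → match
E → match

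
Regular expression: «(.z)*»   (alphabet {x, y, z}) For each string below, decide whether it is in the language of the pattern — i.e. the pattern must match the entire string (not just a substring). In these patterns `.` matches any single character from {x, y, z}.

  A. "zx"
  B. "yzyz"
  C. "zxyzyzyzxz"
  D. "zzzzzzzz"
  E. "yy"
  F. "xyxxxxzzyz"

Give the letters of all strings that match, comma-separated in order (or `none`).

A → no match
B → match
C → no match
D → match
E → no match
F → no match

B, D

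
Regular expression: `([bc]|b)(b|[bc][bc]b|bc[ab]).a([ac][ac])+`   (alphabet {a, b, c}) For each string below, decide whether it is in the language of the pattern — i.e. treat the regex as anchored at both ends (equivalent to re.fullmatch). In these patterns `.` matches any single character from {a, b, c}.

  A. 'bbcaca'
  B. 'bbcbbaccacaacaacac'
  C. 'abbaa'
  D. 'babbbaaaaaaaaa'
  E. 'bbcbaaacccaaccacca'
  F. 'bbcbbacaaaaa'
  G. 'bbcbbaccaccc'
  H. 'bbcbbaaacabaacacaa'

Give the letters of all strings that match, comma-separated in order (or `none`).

A. 'bbcaca' → match
B → match
C. 'abbaa' → no match
D → no match
E → match
F. 'bbcbbacaaaaa' → match
G. 'bbcbbaccaccc' → match
H → no match

A, B, E, F, G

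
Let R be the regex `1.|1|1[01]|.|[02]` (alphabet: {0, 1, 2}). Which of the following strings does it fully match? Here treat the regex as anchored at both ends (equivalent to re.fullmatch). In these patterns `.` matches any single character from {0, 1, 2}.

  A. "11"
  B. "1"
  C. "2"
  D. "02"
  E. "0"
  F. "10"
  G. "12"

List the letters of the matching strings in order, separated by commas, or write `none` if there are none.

A → match
B → match
C → match
D → no match
E → match
F → match
G → match

A, B, C, E, F, G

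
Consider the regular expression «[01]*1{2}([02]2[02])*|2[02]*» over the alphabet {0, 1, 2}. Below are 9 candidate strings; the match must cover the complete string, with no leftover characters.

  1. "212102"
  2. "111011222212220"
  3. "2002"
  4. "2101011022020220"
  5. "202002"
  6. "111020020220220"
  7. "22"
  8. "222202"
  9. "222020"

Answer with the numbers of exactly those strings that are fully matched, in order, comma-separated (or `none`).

1 → no match
2 → no match
3 → match
4 → no match
5 → match
6 → match
7 → match
8 → match
9 → match

3, 5, 6, 7, 8, 9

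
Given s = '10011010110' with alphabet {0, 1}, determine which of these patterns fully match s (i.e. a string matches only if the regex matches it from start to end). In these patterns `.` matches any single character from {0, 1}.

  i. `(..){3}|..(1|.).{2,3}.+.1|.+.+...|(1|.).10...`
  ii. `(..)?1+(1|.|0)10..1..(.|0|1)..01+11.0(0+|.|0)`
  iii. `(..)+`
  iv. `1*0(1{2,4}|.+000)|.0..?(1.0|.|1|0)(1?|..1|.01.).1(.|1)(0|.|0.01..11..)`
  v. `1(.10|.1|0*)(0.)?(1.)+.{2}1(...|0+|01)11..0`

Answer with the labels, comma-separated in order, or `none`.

i, iv

i → match
ii → no match
iii → no match
iv → match
v → no match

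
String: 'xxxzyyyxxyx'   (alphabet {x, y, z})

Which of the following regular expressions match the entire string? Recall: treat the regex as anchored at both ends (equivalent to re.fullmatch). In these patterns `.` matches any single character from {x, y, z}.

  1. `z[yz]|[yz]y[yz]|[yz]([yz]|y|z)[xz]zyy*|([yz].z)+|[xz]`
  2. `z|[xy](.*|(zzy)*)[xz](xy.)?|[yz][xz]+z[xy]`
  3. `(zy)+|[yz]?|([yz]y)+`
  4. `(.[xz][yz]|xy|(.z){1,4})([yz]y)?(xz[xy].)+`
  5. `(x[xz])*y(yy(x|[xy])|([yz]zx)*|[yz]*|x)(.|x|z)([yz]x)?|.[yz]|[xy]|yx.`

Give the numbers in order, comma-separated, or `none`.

1 → no match
2 → match
3 → no match
4 → no match
5 → match

2, 5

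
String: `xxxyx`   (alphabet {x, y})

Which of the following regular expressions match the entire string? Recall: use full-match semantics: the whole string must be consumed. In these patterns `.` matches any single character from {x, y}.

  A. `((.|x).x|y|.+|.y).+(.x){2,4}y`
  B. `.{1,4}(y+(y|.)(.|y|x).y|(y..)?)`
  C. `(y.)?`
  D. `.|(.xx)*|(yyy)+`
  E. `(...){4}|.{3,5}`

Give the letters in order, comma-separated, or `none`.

E

A → no match — must end with `xy`
B → no match
C → no match
D → no match
E → match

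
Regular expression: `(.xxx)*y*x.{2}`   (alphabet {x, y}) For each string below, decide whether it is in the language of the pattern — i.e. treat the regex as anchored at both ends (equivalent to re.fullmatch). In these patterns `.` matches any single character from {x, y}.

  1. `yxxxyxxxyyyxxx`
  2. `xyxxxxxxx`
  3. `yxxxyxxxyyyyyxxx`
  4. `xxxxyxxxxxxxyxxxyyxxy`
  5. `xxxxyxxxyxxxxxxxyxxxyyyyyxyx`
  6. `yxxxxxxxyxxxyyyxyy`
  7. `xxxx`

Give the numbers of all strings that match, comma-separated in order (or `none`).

1, 3, 4, 5, 6

1 → match
2 → no match
3 → match
4 → match
5 → match
6 → match
7 → no match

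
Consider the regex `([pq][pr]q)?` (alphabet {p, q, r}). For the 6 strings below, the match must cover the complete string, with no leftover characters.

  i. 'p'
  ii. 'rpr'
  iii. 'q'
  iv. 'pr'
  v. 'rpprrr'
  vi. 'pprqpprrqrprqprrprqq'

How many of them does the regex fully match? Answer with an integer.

i → no match
ii → no match
iii → no match
iv → no match
v → no match
vi → no match
Total matched: 0

0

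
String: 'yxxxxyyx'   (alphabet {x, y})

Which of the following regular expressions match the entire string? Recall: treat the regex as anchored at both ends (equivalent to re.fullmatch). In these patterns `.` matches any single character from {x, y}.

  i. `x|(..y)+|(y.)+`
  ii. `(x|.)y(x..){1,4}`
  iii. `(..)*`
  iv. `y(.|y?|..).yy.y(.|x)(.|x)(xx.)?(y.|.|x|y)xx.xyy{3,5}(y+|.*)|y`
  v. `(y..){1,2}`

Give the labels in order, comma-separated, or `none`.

iii

i → no match
ii → no match
iii → match
iv → no match
v → no match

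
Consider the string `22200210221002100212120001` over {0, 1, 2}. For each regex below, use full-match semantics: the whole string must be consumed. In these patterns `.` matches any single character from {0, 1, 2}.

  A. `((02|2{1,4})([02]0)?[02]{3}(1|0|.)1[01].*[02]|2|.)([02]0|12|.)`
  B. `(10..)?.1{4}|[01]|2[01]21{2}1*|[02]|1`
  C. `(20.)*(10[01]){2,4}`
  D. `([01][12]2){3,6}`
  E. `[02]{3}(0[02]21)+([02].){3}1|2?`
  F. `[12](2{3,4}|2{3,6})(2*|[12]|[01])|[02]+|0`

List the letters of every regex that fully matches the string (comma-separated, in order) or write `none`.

A → match
B → no match
C → no match
D → no match — must end with `2`
E → match
F → no match

A, E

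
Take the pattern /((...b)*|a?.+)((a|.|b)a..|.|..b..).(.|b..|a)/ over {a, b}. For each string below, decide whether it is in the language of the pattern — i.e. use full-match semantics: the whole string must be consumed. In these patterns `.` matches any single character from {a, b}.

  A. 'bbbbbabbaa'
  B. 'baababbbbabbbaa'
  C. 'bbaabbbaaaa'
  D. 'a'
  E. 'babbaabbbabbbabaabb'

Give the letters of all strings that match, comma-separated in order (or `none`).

A, B, C, E

A → match
B → match
C → match
D → no match
E → match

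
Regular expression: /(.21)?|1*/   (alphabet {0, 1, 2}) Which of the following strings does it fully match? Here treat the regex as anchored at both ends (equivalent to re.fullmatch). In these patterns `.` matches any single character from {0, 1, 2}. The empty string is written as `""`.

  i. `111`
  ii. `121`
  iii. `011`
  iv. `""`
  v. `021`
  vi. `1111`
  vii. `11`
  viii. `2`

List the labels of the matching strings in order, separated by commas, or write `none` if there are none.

i. `111` → match
ii. `121` → match
iii. `011` → no match
iv. `""` → match
v. `021` → match
vi. `1111` → match
vii. `11` → match
viii. `2` → no match

i, ii, iv, v, vi, vii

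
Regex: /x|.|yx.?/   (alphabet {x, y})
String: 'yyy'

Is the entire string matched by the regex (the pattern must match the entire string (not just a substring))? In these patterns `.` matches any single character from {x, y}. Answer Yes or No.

No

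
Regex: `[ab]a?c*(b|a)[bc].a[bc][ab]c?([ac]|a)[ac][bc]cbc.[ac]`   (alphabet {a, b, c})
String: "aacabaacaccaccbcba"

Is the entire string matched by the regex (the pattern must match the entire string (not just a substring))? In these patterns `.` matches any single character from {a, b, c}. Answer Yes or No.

Yes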